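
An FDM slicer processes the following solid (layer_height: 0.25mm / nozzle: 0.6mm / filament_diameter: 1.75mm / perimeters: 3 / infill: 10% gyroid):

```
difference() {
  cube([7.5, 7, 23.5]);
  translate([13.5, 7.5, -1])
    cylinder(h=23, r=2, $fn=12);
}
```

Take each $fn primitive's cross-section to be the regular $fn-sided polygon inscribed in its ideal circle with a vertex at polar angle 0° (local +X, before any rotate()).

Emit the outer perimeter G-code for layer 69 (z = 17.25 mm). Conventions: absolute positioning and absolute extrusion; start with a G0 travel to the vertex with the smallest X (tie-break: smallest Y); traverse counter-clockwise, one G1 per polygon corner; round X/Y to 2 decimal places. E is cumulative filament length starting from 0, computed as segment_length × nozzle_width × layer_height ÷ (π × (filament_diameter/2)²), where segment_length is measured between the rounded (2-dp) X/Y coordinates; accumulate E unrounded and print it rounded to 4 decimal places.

G0 X0.00 Y0.00 Z17.25
G1 X7.50 Y0.00 E0.4677
G1 X7.50 Y7.00 E0.9043
G1 X0.00 Y7.00 E1.3720
G1 X0.00 Y0.00 E1.8085

At z = 17.25 mm: the cube (footprint 7.5×7) is included at this height; the cylinder at (13.5, 7.5): section is a regular 12-gon, circumradius r=2; Subtracting the remaining from the first: starting from the 7.5×7 cube, the r=2 cylinder at (13.5, 7.5) misses the remaining region (no effect) — 1 connected region. The outline is a single polygon with 4 vertices. Extrusion per mm of travel: 0.6 × 0.25 / (π × 0.875²) = 0.062363. Accumulating E over each segment gives final E = 1.8085.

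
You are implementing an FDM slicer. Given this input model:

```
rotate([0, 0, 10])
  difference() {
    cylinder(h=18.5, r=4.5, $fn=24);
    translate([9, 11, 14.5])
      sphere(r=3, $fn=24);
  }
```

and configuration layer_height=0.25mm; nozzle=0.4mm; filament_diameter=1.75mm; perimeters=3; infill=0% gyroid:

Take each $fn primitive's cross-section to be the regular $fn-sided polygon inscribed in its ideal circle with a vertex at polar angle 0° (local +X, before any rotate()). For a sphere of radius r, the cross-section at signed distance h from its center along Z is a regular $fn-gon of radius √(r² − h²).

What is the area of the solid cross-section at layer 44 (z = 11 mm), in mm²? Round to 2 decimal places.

At z = 11 mm: the r=4.5 cylinder gives a regular 24-gon of circumradius 4.5 (constant along its height) (area = (24/2)·4.500²·sin(360°/24) = 62.89 mm²); the sphere at (9, 11) does not reach this height (|z−center|=3.500 > r=3); After the difference (first − rest): none of the subtracted shapes is present at this height, so the r=4.5 cylinder is unchanged — area = 62.89 mm²; (whole slice rotated 10° about Z — lengths, areas and connectivity unchanged). Overall, the cross-section is a single solid region. Net area = 62.89 mm².

62.89 mm²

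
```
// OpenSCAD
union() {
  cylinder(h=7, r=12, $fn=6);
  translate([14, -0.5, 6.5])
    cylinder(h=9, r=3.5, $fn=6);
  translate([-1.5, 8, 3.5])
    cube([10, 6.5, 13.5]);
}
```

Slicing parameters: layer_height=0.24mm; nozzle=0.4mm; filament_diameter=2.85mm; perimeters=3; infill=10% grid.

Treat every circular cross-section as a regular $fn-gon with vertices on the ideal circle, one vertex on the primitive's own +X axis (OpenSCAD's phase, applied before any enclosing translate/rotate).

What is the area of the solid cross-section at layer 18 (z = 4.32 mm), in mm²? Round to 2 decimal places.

At z = 4.32 mm: the r=12 cylinder contributes a regular 6-gon of circumradius 12 (area = (6/2)·12.000²·sin(360°/6) = 374.12 mm²); the cylinder at (14, -0.5) does not reach this height (z outside [6.5, 15.5]); the 10×6.5 cube at (-1.5, 8) contributes its full rectangle (area 65.00 mm²); Merging all regions: the regions partially overlap — summed areas 439.12 mm² minus the doubly-counted overlap 19.59 mm² gives 419.53 mm² — area = 419.53 mm². Overall, the cross-section is a single solid region. Net area = 419.53 mm².

419.53 mm²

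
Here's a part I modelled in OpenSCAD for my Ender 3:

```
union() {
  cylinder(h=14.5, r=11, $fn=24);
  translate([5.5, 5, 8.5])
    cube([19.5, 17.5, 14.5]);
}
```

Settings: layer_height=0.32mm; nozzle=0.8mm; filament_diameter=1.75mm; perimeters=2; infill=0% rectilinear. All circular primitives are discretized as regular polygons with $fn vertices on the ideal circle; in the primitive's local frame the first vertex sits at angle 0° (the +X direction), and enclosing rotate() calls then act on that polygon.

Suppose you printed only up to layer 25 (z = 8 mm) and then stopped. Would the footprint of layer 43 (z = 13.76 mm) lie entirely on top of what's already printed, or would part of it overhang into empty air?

part overhangs

Compare the two slices. At z = 8: the r=11 cylinder contributes a regular 24-gon of circumradius 11 (area = (24/2)·11.000²·sin(360°/24) = 375.81 mm²); the cube at (5.5, 5) is absent (z outside [8.5, 23]); Merging all regions: only the r=11 cylinder is present, so the union is just that shape — area = 375.81 mm². At z = 13.76: the cylinder: section is a regular 24-gon, circumradius r=11 (area = (24/2)·11.000²·sin(360°/24) = 375.81 mm²); the 19.5×17.5 cube at (5.5, 5) contributes its full rectangle (area 341.25 mm²); Taking the union: the regions partially overlap — summed areas 717.06 mm² minus the doubly-counted overlap 11.24 mm² gives 705.82 mm² — area = 705.82 mm². Checking containment: at z = 13.76 the cross-section extends beyond the z = 8 cross-section by about 330.01 mm².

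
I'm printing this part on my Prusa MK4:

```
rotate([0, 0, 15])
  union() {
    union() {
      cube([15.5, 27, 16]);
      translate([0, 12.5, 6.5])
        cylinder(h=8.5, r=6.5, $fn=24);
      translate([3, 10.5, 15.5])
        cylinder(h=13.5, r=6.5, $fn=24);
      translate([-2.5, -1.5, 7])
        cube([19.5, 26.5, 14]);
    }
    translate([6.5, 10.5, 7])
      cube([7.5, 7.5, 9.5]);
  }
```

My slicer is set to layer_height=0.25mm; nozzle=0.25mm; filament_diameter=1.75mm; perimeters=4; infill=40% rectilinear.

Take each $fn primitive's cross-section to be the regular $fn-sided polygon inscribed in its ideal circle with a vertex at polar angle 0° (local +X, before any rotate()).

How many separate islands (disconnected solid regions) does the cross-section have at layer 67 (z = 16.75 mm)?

At z = 16.75 mm: the cube is absent (z outside [0, 16]); the cylinder at (0, 12.5) is not intersected at this z (z outside [6.5, 15]); the r=6.5 cylinder at (3, 10.5) contributes a regular 24-gon of circumradius 6.5; the 19.5×26.5 cube at (-2.5, -1.5) contributes its full rectangle; Combining (union): the regions partially overlap (shared area 126.78 mm²), so overlapping operands fuse into one piece — 1 connected region; the cube at (6.5, 10.5) is not intersected at this z (z outside [7, 16.5]); Combining (union): only that combined region is present, so the union is just that shape — 1 connected region; (whole slice rotated 15° about Z — lengths, areas and connectivity unchanged). Overall, the cross-section is a single solid region. Island count = 1.

1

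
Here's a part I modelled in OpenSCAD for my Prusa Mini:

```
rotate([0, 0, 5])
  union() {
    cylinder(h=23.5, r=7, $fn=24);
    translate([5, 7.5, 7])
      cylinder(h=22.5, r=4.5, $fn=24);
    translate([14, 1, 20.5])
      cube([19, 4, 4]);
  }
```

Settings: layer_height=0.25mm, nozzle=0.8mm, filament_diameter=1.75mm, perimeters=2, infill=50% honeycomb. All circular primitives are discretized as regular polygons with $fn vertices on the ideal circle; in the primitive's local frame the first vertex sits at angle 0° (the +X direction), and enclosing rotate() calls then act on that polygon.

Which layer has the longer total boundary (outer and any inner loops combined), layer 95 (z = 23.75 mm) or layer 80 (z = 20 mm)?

layer 95 (z = 23.75 mm)

Layer 95 (z = 23.75): the cylinder is not intersected at this z (z outside [0, 23.5]); the cylinder at (5, 7.5): section is a regular 24-gon, circumradius r=4.5 (perimeter = 2·24·4.500·sin(180°/24) = 28.19 mm); the cube at (14, 1) is present — its section is the full 19×4 rectangle (perimeter 46.00 mm); Combining (union): the 2 present regions are separate (no shared area or edge), so areas and boundary lengths simply add and each stays a separate island — boundary = 74.19 mm; (whole slice rotated 5° about Z — lengths, areas and connectivity unchanged). So its perimeter = 74.19 mm. Layer 80 (z = 20): the r=7 cylinder gives a regular 24-gon of circumradius 7 (constant along its height) (perimeter = 2·24·7.000·sin(180°/24) = 43.86 mm); the r=4.5 cylinder at (5, 7.5) gives a regular 24-gon of circumradius 4.5 (constant along its height) (perimeter = 2·24·4.500·sin(180°/24) = 28.19 mm); the cube at (14, 1) is absent (z outside [20.5, 24.5]); Merging all regions: the regions partially overlap (shared area 11.25 mm²), so the edge portions inside another operand are dropped and the merged outline is re-measured after clipping — boundary = 57.28 mm; (rotated 5° about Z; rotation is an isometry so areas/perimeters/island counts are preserved). So its perimeter = 57.28 mm. Layer 95 is larger (74.19 vs 57.28 mm).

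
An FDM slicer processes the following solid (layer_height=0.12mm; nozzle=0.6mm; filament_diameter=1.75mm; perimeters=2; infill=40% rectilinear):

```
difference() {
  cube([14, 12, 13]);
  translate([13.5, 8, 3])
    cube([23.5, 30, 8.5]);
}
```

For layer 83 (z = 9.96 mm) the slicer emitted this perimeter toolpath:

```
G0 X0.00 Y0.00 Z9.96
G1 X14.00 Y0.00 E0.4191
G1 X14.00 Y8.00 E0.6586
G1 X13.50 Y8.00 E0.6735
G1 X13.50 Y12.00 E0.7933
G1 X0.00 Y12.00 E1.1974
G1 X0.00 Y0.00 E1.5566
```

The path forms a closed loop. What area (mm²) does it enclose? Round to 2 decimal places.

166.00 mm²

Apply the shoelace formula to the sequence of (X, Y) vertices; enclosed area = 166.00 mm².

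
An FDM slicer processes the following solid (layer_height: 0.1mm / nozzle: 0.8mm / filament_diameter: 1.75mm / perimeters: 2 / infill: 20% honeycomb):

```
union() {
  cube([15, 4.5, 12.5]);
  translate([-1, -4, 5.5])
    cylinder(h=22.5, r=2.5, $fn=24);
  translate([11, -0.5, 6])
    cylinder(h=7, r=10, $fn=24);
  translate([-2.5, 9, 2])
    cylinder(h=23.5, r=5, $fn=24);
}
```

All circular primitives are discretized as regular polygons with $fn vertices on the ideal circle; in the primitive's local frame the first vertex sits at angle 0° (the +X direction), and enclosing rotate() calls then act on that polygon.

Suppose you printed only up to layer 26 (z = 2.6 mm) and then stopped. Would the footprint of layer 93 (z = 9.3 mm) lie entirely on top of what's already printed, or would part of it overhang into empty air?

Compare the two slices. At z = 2.6: the cube (footprint 15×4.5) is included at this height (area 67.50 mm²); the cylinder at (-1, -4) is not intersected at this z (z outside [5.5, 28]); the cylinder at (11, -0.5) is not intersected at this z (z outside [6, 13]); the cylinder at (-2.5, 9): section is a regular 24-gon, circumradius r=5 (area = (24/2)·5.000²·sin(360°/24) = 77.65 mm²); Merging all regions: the 2 present regions are separate (no shared area or edge), so areas and boundary lengths simply add and each stays a separate island — area = 145.15 mm². At z = 9.3: the cube is present — its section is the full 15×4.5 rectangle (area 67.50 mm²); the cylinder at (-1, -4): section is a regular 24-gon, circumradius r=2.5 (area = (24/2)·2.500²·sin(360°/24) = 19.41 mm²); the cylinder at (11, -0.5): section is a regular 24-gon, circumradius r=10 (area = (24/2)·10.000²·sin(360°/24) = 310.58 mm²); the r=5 cylinder at (-2.5, 9) contributes a regular 24-gon of circumradius 5 (area = (24/2)·5.000²·sin(360°/24) = 77.65 mm²); Merging all regions: the regions partially overlap — summed areas 475.14 mm² minus the doubly-counted overlap 60.55 mm² gives 414.59 mm² — area = 414.59 mm². Checking containment: at z = 9.3 the cross-section extends beyond the z = 2.6 cross-section by about 269.45 mm².

part overhangs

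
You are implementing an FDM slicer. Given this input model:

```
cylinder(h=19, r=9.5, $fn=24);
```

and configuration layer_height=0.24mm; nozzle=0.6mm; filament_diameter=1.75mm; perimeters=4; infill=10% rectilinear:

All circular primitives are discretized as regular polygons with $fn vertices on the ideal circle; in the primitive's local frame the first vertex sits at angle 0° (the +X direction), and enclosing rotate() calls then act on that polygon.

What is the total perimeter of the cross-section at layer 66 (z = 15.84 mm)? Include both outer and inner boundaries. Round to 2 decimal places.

59.52 mm

At z = 15.84 mm: the r=9.5 cylinder gives a regular 24-gon of circumradius 9.5 (constant along its height) (perimeter = 2·24·9.500·sin(180°/24) = 59.52 mm). Overall, the cross-section is a single solid region. Total boundary length (outer) = 59.52 mm.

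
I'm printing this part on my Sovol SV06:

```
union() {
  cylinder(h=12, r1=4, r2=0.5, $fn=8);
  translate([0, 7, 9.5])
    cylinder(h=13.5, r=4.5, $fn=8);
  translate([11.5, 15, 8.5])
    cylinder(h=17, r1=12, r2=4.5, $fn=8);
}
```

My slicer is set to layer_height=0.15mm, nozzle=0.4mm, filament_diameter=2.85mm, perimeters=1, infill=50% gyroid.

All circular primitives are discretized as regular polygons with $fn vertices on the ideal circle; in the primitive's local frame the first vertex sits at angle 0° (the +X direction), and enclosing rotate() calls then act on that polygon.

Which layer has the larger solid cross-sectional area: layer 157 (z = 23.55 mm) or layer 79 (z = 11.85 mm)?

layer 79 (z = 11.85 mm)

Layer 157 (z = 23.55): the cone does not reach this height (z outside [0, 12]); the cylinder at (0, 7) is not intersected at this z (z outside [9.5, 23]); the cone at (11.5, 15) contributes a regular 8-gon of circumradius 5.360 (interpolated between r1=12 and r2=4.5 at t=0.885) (area = (8/2)·5.360²·sin(360°/8) = 81.27 mm²); Taking the union: only the cone at (11.5, 15) is present, so the union is just that shape — area = 81.27 mm². So its area = 81.27 mm². Layer 79 (z = 11.85): the cone (r1=4→r2=0.5) has section circumradius 0.544 here — a regular 8-gon (area = (8/2)·0.544²·sin(360°/8) = 0.84 mm²); the r=4.5 cylinder at (0, 7) gives a regular 8-gon of circumradius 4.5 (constant along its height) (area = (8/2)·4.500²·sin(360°/8) = 57.28 mm²); the cone at (11.5, 15) (r1=12→r2=4.5) has section circumradius 10.522 here — a regular 8-gon (area = (8/2)·10.522²·sin(360°/8) = 313.15 mm²); Combining (union): the regions partially overlap — summed areas 371.26 mm² minus the doubly-counted overlap 0.57 mm² gives 370.69 mm² — area = 370.69 mm². So its area = 370.69 mm². Layer 79 is larger (370.69 vs 81.27 mm²).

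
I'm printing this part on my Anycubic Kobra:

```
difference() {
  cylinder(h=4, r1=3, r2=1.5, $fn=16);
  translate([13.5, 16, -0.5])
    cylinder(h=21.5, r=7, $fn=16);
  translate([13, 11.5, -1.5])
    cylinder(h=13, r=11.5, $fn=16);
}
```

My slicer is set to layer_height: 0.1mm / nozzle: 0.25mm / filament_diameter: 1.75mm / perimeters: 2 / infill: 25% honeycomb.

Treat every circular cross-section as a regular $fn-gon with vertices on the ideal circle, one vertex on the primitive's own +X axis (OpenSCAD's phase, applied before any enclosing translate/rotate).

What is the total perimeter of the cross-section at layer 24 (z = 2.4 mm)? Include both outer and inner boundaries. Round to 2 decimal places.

13.11 mm

At z = 2.4 mm: the cone: at t=0.600 of its height the radius interpolates to r₁+(r₂−r₁)t = 2.100, giving a regular 16-gon of that circumradius (perimeter = 2·16·2.100·sin(180°/16) = 13.11 mm); the cylinder at (13.5, 16): section is a regular 16-gon, circumradius r=7 (perimeter = 2·16·7.000·sin(180°/16) = 43.70 mm); the r=11.5 cylinder at (13, 11.5) contributes a regular 16-gon of circumradius 11.5 (perimeter = 2·16·11.500·sin(180°/16) = 71.79 mm); Subtracting the remaining from the first: starting from the cone, the r=7 cylinder at (13.5, 16) misses the remaining region (no effect); the r=11.5 cylinder at (13, 11.5) misses the remaining region (no effect) — boundary = 13.11 mm. Overall, the cross-section is a single solid region. Total boundary length (outer) = 13.11 mm.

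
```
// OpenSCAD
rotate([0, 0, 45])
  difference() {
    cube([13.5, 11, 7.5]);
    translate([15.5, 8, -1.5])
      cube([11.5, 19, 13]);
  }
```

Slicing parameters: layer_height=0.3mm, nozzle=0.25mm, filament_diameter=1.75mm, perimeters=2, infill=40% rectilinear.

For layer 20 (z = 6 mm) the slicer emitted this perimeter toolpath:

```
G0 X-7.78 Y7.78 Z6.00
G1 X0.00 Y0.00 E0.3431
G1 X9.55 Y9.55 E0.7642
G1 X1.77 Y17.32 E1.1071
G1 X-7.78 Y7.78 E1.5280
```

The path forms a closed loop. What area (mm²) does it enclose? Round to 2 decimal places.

Apply the shoelace formula to the sequence of (X, Y) vertices; enclosed area = 148.51 mm².

148.51 mm²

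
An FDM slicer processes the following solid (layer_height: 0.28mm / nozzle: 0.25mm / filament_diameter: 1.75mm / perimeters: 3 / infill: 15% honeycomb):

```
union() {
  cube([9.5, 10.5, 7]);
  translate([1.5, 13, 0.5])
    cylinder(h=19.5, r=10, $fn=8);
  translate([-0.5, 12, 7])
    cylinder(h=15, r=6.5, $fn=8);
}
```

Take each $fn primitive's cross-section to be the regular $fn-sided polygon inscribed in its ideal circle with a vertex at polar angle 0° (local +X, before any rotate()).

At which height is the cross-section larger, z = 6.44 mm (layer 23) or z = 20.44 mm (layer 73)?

layer 23 (z = 6.44 mm)

Layer 23 (z = 6.44): the cube is present — its section is the full 9.5×10.5 rectangle (area 99.75 mm²); the cylinder at (1.5, 13): section is a regular 8-gon, circumradius r=10 (area = (8/2)·10.000²·sin(360°/8) = 282.84 mm²); the cylinder at (-0.5, 12) is absent (z outside [7, 22]); Merging all regions: the regions partially overlap — summed areas 382.59 mm² minus the doubly-counted overlap 56.67 mm² gives 325.93 mm² — area = 325.93 mm². So its area = 325.93 mm². Layer 73 (z = 20.44): the cube is not intersected at this z (z outside [0, 7]); the cylinder at (1.5, 13) does not reach this height (z outside [0.5, 20]); the cylinder at (-0.5, 12): section is a regular 8-gon, circumradius r=6.5 (area = (8/2)·6.500²·sin(360°/8) = 119.50 mm²); Combining (union): only the r=6.5 cylinder at (-0.5, 12) is present, so the union is just that shape — area = 119.50 mm². So its area = 119.50 mm². Layer 23 is larger (325.93 vs 119.50 mm²).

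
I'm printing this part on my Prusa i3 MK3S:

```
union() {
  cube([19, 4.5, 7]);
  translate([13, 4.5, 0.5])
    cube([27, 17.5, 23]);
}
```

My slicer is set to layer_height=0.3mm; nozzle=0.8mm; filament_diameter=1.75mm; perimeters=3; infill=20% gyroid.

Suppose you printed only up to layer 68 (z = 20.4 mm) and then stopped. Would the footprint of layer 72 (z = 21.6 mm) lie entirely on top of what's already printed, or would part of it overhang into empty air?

entirely on top

Compare the two slices. At z = 20.4: the cube is not intersected at this z (z outside [0, 7]); the cube at (13, 4.5) is present — its section is the full 27×17.5 rectangle (area 472.50 mm²); Taking the union: only the 27×17.5 cube at (13, 4.5) is present, so the union is just that shape — area = 472.50 mm². At z = 21.6: the cube is absent (z outside [0, 7]); the cube at (13, 4.5) (footprint 27×17.5) is included at this height (area 472.50 mm²); Merging all regions: only the 27×17.5 cube at (13, 4.5) is present, so the union is just that shape — area = 472.50 mm². Checking containment: the cross-section at z = 21.6 is a subset of the cross-section at z = 20.4.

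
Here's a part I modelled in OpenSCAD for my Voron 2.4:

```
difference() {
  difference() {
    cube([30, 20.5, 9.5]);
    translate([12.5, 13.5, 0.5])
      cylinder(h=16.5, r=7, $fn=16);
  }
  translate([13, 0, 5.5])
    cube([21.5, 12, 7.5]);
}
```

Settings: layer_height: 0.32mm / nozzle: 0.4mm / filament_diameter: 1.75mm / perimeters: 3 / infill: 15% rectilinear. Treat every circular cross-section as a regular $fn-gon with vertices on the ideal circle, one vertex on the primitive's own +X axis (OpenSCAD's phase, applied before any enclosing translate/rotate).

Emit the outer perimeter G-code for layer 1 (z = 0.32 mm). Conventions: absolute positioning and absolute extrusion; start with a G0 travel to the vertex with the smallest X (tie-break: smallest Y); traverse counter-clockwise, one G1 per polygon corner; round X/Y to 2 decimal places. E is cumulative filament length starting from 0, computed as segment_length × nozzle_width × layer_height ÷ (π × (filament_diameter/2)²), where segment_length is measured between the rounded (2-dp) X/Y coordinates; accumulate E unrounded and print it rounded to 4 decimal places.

At z = 0.32 mm: the cube (footprint 30×20.5) is included at this height; the cylinder at (12.5, 13.5) is absent (z outside [0.5, 17]); Subtracting the remaining from the first: none of the subtracted shapes is present at this height, so the 30×20.5 cube is unchanged — 1 connected region; the cube at (13, 0) does not reach this height (z outside [5.5, 13]); After the difference (first − rest): none of the subtracted shapes is present at this height, so the result so far is unchanged — 1 connected region. The outline is a single polygon with 4 vertices. Extrusion per mm of travel: 0.4 × 0.32 / (π × 0.875²) = 0.053216. Accumulating E over each segment gives final E = 5.3748.

G0 X0.00 Y0.00 Z0.32
G1 X30.00 Y0.00 E1.5965
G1 X30.00 Y20.50 E2.6874
G1 X0.00 Y20.50 E4.2839
G1 X0.00 Y0.00 E5.3748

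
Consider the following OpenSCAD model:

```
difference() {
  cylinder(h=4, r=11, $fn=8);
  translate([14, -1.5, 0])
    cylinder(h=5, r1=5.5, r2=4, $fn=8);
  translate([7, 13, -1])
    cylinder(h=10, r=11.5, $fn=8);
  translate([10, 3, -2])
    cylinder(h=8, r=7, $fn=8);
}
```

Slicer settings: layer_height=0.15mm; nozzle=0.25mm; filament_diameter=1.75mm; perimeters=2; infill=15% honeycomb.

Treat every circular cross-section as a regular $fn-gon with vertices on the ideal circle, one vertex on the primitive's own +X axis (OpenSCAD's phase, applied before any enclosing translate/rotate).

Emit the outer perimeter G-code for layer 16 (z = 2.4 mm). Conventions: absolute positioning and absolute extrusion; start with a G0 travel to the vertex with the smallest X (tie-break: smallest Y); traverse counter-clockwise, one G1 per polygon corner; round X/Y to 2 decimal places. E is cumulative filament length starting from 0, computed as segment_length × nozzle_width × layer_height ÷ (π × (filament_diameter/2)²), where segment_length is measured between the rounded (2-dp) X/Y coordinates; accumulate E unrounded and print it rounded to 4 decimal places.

At z = 2.4 mm: the r=11 cylinder contributes a regular 8-gon of circumradius 11; the cone at (14, -1.5): at t=0.480 of its height the radius interpolates to r₁+(r₂−r₁)t = 4.780, giving a regular 8-gon of that circumradius; the r=11.5 cylinder at (7, 13) contributes a regular 8-gon of circumradius 11.5; the r=7 cylinder at (10, 3) gives a regular 8-gon of circumradius 7 (constant along its height); Taking the first minus the rest: starting from the r=11 cylinder, the cone at (14, -1.5) partially overlaps it — only the 3.36 mm² overlap (of its 64.63 mm²) is removed, clipping the outline; the r=11.5 cylinder at (7, 13) partially overlaps it — only the 69.97 mm² overlap (of its 374.06 mm²) is removed, clipping the outline; the r=7 cylinder at (10, 3) partially overlaps it — only the 27.91 mm² overlap (of its 138.59 mm²) is removed, clipping the outline — 1 connected region. The outline is a single polygon with 11 vertices. Extrusion per mm of travel: 0.25 × 0.15 / (π × 0.875²) = 0.015591. Accumulating E over each segment gives final E = 0.9833.

G0 X-11.00 Y0.00 Z2.40
G1 X-7.78 Y-7.78 E0.1313
G1 X0.00 Y-11.00 E0.2625
G1 X7.78 Y-7.78 E0.3938
G1 X9.44 Y-3.77 E0.4615
G1 X5.05 Y-1.95 E0.5356
G1 X3.00 Y3.00 E0.6191
G1 X3.06 Y3.13 E0.6213
G1 X-1.13 Y4.87 E0.6921
G1 X-3.13 Y9.70 E0.7736
G1 X-7.78 Y7.78 E0.8520
G1 X-11.00 Y0.00 E0.9833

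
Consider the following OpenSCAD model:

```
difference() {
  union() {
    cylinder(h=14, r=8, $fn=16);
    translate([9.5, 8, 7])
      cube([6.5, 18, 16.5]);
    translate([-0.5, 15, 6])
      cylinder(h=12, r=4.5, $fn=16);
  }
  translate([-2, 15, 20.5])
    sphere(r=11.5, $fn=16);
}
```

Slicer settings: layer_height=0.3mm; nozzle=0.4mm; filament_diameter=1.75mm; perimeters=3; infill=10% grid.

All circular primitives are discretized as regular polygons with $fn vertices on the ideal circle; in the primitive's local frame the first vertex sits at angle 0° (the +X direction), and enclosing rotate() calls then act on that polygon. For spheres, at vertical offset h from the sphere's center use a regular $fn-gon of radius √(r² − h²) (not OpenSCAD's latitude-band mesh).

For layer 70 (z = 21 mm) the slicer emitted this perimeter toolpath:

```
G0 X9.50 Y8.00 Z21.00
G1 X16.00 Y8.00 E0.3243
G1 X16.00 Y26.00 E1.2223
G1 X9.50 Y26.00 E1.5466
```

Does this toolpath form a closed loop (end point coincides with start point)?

no

Start point (G0): (9.50, 8.00). End point (last G1): the path does not return to the start — open.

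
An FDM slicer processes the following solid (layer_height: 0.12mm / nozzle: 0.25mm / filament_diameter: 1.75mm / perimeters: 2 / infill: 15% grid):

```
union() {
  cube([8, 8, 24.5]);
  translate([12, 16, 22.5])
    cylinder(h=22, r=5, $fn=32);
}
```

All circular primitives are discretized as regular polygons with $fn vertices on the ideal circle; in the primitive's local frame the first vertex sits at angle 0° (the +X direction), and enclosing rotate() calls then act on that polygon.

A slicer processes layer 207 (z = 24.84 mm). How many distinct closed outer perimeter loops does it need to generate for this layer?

1

At z = 24.84 mm: the cube does not reach this height (z outside [0, 24.5]); the r=5 cylinder at (12, 16) gives a regular 32-gon of circumradius 5 (constant along its height); Merging all regions: only the r=5 cylinder at (12, 16) is present, so the union is just that shape — 1 connected region. The result has 1 disconnected region.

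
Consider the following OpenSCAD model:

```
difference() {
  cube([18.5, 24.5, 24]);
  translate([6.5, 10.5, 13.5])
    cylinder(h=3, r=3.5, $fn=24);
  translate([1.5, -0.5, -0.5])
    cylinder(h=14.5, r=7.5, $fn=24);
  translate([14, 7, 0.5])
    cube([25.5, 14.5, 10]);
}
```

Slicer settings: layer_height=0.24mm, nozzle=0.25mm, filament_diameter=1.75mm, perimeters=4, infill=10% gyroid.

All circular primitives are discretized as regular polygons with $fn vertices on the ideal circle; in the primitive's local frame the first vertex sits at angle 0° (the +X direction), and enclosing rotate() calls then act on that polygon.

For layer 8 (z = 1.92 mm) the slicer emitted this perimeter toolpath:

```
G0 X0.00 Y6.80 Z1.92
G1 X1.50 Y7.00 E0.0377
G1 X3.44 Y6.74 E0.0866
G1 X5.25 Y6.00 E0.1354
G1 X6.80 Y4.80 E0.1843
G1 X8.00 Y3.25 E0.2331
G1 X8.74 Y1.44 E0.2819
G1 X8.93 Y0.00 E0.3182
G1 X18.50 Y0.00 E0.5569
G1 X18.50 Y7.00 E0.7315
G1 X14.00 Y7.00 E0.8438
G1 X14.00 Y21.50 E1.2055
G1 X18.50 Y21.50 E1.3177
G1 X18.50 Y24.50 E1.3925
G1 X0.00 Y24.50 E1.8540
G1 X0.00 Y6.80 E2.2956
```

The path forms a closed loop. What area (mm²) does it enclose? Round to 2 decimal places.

Apply the shoelace formula to the sequence of (X, Y) vertices; enclosed area = 337.72 mm².

337.72 mm²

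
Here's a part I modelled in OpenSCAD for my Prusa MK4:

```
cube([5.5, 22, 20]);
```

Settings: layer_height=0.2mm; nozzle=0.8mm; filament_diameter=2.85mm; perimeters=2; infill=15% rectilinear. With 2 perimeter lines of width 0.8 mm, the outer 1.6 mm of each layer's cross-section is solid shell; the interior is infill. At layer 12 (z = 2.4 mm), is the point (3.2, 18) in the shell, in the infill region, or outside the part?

At z = 2.4 mm: the 5.5×22 cube contributes its full rectangle. Overall, the cross-section is a single solid region. The nearest boundary edge runs (5.50, 0.00)→(5.50, 22.00); distance from the point to it = 2.30 mm. The point is inside the cross-section and 2.30 mm from the nearest boundary — more than the 1.6 mm shell width (2 × 0.8), so it's in the infill interior.

infill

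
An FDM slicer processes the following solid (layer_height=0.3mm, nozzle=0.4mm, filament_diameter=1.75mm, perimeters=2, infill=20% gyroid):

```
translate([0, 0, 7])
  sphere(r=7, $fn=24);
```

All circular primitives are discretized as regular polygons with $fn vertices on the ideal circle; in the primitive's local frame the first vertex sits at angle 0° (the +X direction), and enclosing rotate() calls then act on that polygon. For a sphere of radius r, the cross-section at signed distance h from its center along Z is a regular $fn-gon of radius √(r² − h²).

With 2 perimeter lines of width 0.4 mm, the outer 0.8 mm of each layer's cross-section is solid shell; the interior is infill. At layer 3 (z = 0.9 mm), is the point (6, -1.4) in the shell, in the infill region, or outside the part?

outside

At z = 0.9 mm: the sphere: section is a regular 24-gon, circumradius = √(r²−h²) = √(7²−6.1²) = 3.434. Overall, the cross-section is a single solid region. The nearest boundary edge runs (2.97, -1.72)→(3.32, -0.89); distance from the point to it = 2.73 mm. The point is not inside any of the regions above, so it lies outside the cross-section (2.73 mm from the nearest boundary).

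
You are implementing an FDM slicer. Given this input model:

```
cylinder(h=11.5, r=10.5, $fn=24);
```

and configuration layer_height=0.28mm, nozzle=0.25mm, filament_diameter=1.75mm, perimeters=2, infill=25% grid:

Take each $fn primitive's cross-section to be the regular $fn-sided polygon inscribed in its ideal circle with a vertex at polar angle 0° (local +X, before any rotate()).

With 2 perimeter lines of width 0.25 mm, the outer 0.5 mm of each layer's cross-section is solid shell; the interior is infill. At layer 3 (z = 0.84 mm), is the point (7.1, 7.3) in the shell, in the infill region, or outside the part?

shell

At z = 0.84 mm: the r=10.5 cylinder gives a regular 24-gon of circumradius 10.5 (constant along its height). Overall, the cross-section is a single solid region. The nearest boundary edge runs (7.42, 7.42)→(5.25, 9.09); distance from the point to it = 0.30 mm. The point is inside the cross-section, 0.30 mm from the nearest boundary — within the 0.5 mm shell band (2 × 0.25).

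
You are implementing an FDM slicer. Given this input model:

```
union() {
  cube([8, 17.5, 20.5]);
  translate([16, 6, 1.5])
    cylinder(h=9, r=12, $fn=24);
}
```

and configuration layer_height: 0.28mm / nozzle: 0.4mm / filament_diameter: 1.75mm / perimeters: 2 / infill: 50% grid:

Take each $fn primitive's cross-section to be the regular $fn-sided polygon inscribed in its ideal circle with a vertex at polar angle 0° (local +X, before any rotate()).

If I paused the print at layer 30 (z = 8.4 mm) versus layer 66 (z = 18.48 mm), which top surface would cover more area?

Layer 30 (z = 8.4): the cube (footprint 8×17.5) is included at this height (area 140.00 mm²); the r=12 cylinder at (16, 6) gives a regular 24-gon of circumradius 12 (constant along its height) (area = (24/2)·12.000²·sin(360°/24) = 447.24 mm²); Taking the union: the regions partially overlap — summed areas 587.24 mm² minus the doubly-counted overlap 44.56 mm² gives 542.68 mm² — area = 542.68 mm². So its area = 542.68 mm². Layer 66 (z = 18.48): the 8×17.5 cube contributes its full rectangle (area 140.00 mm²); the cylinder at (16, 6) is not intersected at this z (z outside [1.5, 10.5]); Combining (union): only the 8×17.5 cube is present, so the union is just that shape — area = 140.00 mm². So its area = 140.00 mm². Layer 30 is larger (542.68 vs 140.00 mm²).

layer 30 (z = 8.4 mm)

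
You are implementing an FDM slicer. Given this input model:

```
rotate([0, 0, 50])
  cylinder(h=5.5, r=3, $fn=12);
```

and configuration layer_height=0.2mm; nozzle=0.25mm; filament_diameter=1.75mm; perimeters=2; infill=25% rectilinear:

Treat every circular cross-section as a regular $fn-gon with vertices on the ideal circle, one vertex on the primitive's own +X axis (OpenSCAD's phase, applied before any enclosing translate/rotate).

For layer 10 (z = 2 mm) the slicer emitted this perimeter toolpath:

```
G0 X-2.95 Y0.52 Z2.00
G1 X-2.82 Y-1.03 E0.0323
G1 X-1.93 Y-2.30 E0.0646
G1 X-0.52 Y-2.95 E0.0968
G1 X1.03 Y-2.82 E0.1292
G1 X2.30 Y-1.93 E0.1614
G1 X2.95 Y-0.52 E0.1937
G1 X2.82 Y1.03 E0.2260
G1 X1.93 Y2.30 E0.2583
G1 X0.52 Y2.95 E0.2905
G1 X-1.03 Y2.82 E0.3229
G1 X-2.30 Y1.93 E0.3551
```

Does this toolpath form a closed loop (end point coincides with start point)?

Start point (G0): (-2.95, 0.52). End point (last G1): the path does not return to the start — open.

no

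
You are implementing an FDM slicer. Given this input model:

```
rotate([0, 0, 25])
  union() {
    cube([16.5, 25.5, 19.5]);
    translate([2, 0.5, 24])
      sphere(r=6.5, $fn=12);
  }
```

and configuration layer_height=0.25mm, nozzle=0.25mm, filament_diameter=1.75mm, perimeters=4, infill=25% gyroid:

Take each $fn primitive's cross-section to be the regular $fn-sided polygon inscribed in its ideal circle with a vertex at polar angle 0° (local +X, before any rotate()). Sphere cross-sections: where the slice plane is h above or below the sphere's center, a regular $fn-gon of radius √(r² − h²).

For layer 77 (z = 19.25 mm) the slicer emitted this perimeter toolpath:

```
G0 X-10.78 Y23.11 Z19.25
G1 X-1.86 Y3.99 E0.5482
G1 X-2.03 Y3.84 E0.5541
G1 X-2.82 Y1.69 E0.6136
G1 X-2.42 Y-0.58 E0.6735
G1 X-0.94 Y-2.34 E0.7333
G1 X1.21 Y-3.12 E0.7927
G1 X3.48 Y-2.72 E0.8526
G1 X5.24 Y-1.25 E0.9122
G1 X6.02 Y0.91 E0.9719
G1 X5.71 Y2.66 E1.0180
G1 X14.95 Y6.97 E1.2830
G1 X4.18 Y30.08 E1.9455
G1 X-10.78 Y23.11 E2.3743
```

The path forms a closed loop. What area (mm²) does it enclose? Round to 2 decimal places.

Apply the shoelace formula to the sequence of (X, Y) vertices; enclosed area = 453.48 mm².

453.48 mm²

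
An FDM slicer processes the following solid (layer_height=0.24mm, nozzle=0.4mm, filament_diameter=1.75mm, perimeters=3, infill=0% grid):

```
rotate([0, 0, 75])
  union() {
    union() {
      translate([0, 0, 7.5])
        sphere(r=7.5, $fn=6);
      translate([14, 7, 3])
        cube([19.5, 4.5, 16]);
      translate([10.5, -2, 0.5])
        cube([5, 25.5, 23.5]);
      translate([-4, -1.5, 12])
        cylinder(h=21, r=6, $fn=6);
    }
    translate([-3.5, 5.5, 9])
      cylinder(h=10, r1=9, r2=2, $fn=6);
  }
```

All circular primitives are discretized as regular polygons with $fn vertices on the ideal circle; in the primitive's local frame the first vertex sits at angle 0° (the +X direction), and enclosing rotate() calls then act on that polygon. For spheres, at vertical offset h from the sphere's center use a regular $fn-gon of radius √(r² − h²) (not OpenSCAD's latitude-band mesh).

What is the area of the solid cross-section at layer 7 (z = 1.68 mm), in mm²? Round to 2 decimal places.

At z = 1.68 mm: the sphere: section is a regular 6-gon, circumradius = √(r²−h²) = √(7.5²−5.82²) = 4.730 (area = (6/2)·4.730²·sin(360°/6) = 58.14 mm²); the cube at (14, 7) is absent (z outside [3, 19]); the cube at (10.5, -2) (footprint 5×25.5) is included at this height (area 127.50 mm²); the cylinder at (-4, -1.5) does not reach this height (z outside [12, 33]); Taking the union: the 2 present regions are separate (no shared area or edge), so areas and boundary lengths simply add and each stays a separate island — area = 185.64 mm²; the cone at (-3.5, 5.5) does not reach this height (z outside [9, 19]); Merging all regions: only that combined region is present, so the union is just that shape — area = 185.64 mm²; (whole slice rotated 75° about Z — lengths, areas and connectivity unchanged). Overall, the cross-section has 2 separate islands. Net area = 185.64 mm².

185.64 mm²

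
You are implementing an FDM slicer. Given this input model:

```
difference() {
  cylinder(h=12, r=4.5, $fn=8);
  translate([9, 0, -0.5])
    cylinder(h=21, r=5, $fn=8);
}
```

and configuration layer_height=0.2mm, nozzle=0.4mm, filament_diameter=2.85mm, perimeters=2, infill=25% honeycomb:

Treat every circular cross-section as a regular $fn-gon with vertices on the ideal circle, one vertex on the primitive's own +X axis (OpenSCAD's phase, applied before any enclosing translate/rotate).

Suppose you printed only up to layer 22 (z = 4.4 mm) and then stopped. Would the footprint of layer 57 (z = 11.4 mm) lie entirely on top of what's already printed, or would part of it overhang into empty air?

entirely on top

Compare the two slices. At z = 4.4: the cylinder: section is a regular 8-gon, circumradius r=4.5 (area = (8/2)·4.500²·sin(360°/8) = 57.28 mm²); the r=5 cylinder at (9, 0) contributes a regular 8-gon of circumradius 5 (area = (8/2)·5.000²·sin(360°/8) = 70.71 mm²); Subtracting the remaining from the first: starting from the r=4.5 cylinder (57.28 mm²), the r=5 cylinder at (9, 0) partially overlaps it — only the 0.30 mm² overlap (of its 70.71 mm²) is removed, clipping the outline — area = 56.97 mm². At z = 11.4: the cylinder: section is a regular 8-gon, circumradius r=4.5 (area = (8/2)·4.500²·sin(360°/8) = 57.28 mm²); the r=5 cylinder at (9, 0) gives a regular 8-gon of circumradius 5 (constant along its height) (area = (8/2)·5.000²·sin(360°/8) = 70.71 mm²); After the difference (first − rest): starting from the r=4.5 cylinder (57.28 mm²), the r=5 cylinder at (9, 0) partially overlaps it — only the 0.30 mm² overlap (of its 70.71 mm²) is removed, clipping the outline — area = 56.97 mm². Checking containment: the cross-section at z = 11.4 is a subset of the cross-section at z = 4.4.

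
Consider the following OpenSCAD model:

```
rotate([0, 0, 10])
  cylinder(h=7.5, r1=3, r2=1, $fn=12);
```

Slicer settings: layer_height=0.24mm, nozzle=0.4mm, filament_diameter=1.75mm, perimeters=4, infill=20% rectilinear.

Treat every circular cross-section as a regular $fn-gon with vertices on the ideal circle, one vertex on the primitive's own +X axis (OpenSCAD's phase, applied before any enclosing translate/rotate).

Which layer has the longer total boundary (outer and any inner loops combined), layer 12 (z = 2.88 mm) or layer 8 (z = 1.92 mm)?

Layer 12 (z = 2.88): the cone (r1=3→r2=1) has section circumradius 2.232 here — a regular 12-gon (perimeter = 2·12·2.232·sin(180°/12) = 13.86 mm); (rotated 10° about Z; rotation is an isometry so areas/perimeters/island counts are preserved). So its perimeter = 13.86 mm. Layer 8 (z = 1.92): the cone: at t=0.256 of its height the radius interpolates to r₁+(r₂−r₁)t = 2.488, giving a regular 12-gon of that circumradius (perimeter = 2·12·2.488·sin(180°/12) = 15.45 mm); (whole slice rotated 10° about Z — lengths, areas and connectivity unchanged). So its perimeter = 15.45 mm. Layer 8 is larger (15.45 vs 13.86 mm).

layer 8 (z = 1.92 mm)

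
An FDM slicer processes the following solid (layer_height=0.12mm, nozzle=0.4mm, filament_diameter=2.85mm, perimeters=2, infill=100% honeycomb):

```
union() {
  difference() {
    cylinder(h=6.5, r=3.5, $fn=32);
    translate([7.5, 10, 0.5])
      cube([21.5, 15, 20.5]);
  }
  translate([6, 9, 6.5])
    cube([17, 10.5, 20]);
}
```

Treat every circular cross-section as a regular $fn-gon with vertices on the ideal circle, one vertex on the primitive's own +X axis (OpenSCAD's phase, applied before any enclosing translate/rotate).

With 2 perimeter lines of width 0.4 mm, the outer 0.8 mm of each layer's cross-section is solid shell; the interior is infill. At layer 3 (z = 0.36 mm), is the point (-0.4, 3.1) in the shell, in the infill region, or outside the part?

At z = 0.36 mm: the r=3.5 cylinder gives a regular 32-gon of circumradius 3.5 (constant along its height); the cube at (7.5, 10) does not reach this height (z outside [0.5, 21]); After the difference (first − rest): none of the subtracted shapes is present at this height, so the r=3.5 cylinder is unchanged — 1 connected region; the cube at (6, 9) is absent (z outside [6.5, 26.5]); Combining (union): only the result so far is present, so the union is just that shape — 1 connected region. Overall, the cross-section is a single solid region. The nearest boundary edge runs (0.00, 3.50)→(-0.68, 3.43); distance from the point to it = 0.36 mm. The point is inside the cross-section, 0.36 mm from the nearest boundary — within the 0.8 mm shell band (2 × 0.4).

shell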